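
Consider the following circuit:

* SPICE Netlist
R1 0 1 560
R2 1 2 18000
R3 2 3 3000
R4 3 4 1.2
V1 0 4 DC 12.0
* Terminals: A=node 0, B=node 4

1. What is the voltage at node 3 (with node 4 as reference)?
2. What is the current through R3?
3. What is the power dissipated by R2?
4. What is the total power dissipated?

Nodal analysis, taking node 4 as the 0 V reference.
Source V1 fixes V_0 = 12 V.
KCL at each unknown node (sum of currents leaving = 0; resistances in Ω):
  Node 1: (V_1 - 12)/560 + (V_1 - V_2)/18000 = 0
  Node 2: (V_2 - V_1)/18000 + (V_2 - V_3)/3000 = 0
  Node 3: (V_3 - V_2)/3000 + (V_3 - 0)/1.2 = 0
Collecting terms (coefficients in siemens):
  0.001841·V_1 - 0.00005556·V_2 = 0.02143
  0.0003889·V_2 - 0.00005556·V_1 - 0.0003333·V_3 = 0
  0.8337·V_3 - 0.0003333·V_2 = 0
Solving these 3 simultaneous equations (Gaussian elimination) gives:
  V_1 = 11.69 V, V_2 = 1.67 V, V_3 = 0.0006679 V
Part 1:
  Read off the nodal solution: V_3 = 0.0006679 V
Part 2:
  I_R3 = (V_2 - V_3)/R3 = (1.67 - 0.0006679)/3000 = 0.0005566 A
  Magnitude: I_R3 = 0.0005566 A
Part 3:
  I_R2 = (V_1 - V_2)/R2 = (11.69 - 1.67)/18000 = 0.0005566 A
  P_R2 = I_R2² × R2 = (0.0005566)² × 18000 = 0.005576 W
Part 4:
  Power in each resistor, P = (ΔV)²/R:
    P_R1 = (12 - 11.69)²/560 = 0.0001735 W
    P_R2 = (11.69 - 1.67)²/18000 = 0.005576 W
    P_R3 = (1.67 - 0.0006679)²/3000 = 0.0009293 W
    P_R4 = (0.0006679 - 0)²/1.2 = 0.0000003717 W
  P_total = P_R1 + P_R2 + P_R3 + P_R4 = 0.006679 W

Final answers:
1. V_3 = 0.0006679 V
2. I_R3 = 0.0005566 A
3. P_R2 = 0.005576 W
4. P_total = 0.006679 W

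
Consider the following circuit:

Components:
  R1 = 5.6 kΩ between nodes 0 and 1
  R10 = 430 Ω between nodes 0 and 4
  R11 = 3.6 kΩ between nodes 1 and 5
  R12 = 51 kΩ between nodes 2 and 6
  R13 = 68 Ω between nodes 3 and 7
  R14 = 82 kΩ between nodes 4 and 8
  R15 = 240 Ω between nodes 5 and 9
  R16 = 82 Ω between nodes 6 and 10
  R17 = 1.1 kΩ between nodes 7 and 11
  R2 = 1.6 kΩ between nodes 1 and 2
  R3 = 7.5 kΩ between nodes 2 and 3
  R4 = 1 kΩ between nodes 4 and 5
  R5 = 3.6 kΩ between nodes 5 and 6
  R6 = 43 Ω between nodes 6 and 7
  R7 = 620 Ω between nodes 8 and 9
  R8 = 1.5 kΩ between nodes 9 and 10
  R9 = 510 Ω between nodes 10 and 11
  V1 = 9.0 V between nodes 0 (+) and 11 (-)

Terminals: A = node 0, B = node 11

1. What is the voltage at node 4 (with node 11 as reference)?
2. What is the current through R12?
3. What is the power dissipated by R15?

Nodal analysis, taking node 11 as the 0 V reference.
Source V1 fixes V_0 = 9 V.
KCL at each unknown node (sum of currents leaving = 0; resistances in Ω):
  Node 1: (V_1 - 9)/5600 + (V_1 - V_2)/1600 + (V_1 - V_5)/3600 = 0
  Node 2: (V_2 - V_1)/1600 + (V_2 - V_3)/7500 + (V_2 - V_6)/51000 = 0
  Node 3: (V_3 - V_2)/7500 + (V_3 - V_7)/68 = 0
  Node 4: (V_4 - V_5)/1000 + (V_4 - 9)/430 + (V_4 - V_8)/82000 = 0
  Node 5: (V_5 - V_4)/1000 + (V_5 - V_6)/3600 + (V_5 - V_1)/3600 + (V_5 - V_9)/240 = 0
  Node 6: (V_6 - V_5)/3600 + (V_6 - V_7)/43 + (V_6 - V_2)/51000 + (V_6 - V_10)/82 = 0
  Node 7: (V_7 - V_6)/43 + (V_7 - V_3)/68 + (V_7 - 0)/1100 = 0
  Node 8: (V_8 - V_9)/620 + (V_8 - V_4)/82000 = 0
  Node 9: (V_9 - V_8)/620 + (V_9 - V_10)/1500 + (V_9 - V_5)/240 = 0
  Node 10: (V_10 - V_9)/1500 + (V_10 - 0)/510 + (V_10 - V_6)/82 = 0
Collecting terms (coefficients in siemens):
  0.001081·V_1 - 0.000625·V_2 - 0.0002778·V_5 = 0.001607
  0.0007779·V_2 - 0.000625·V_1 - 0.0001333·V_3 - 0.00001961·V_6 = 0
  0.01484·V_3 - 0.0001333·V_2 - 0.01471·V_7 = 0
  0.003338·V_4 - 0.001·V_5 - 0.0000122·V_8 = 0.02093
  0.005722·V_5 - 0.0002778·V_1 - 0.001·V_4 - 0.0002778·V_6 - 0.004167·V_9 = 0
  0.03575·V_6 - 0.00001961·V_2 - 0.0002778·V_5 - 0.02326·V_7 - 0.0122·V_10 = 0
  0.03887·V_7 - 0.01471·V_3 - 0.02326·V_6 = 0
  0.001625·V_8 - 0.0000122·V_4 - 0.001613·V_9 = 0
  0.006446·V_9 - 0.004167·V_5 - 0.001613·V_8 - 0.0006667·V_10 = 0
  0.01482·V_10 - 0.0122·V_6 - 0.0006667·V_9 = 0
Solving these 10 simultaneous equations (Gaussian elimination) gives:
  V_1 = 5.373 V, V_2 = 4.567 V, V_3 = 1.276 V, V_4 = 7.741 V
  V_5 = 4.853 V, V_6 = 1.276 V, V_7 = 1.246 V, V_8 = 4.39 V
  V_9 = 4.364 V, V_10 = 1.246 V
Part 1:
  Read off the nodal solution: V_4 = 7.741 V
Part 2:
  I_R12 = (V_2 - V_6)/R12 = (4.567 - 1.276)/51000 = 0.00006454 A
  Magnitude: I_R12 = 0.00006454 A
Part 3:
  I_R15 = (V_5 - V_9)/R15 = (4.853 - 4.364)/240 = 0.002038 A
  P_R15 = I_R15² × R15 = (0.002038)² × 240 = 0.0009968 W

Final answers:
1. V_4 = 7.741 V
2. I_R12 = 6.454e-05 A
3. P_R15 = 0.0009968 W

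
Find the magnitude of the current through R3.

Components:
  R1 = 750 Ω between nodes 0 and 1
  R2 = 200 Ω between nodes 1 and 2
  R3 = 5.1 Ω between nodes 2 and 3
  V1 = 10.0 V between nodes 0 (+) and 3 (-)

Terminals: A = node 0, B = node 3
Nodal analysis, taking node 3 as the 0 V reference.
Source V1 fixes V_0 = 10 V.
KCL at each unknown node (sum of currents leaving = 0; resistances in Ω):
  Node 1: (V_1 - 10)/750 + (V_1 - V_2)/200 = 0
  Node 2: (V_2 - V_1)/200 + (V_2 - 0)/5.1 = 0
Collecting terms (coefficients in siemens):
  0.006333·V_1 - 0.005·V_2 = 0.01333
  0.2011·V_2 - 0.005·V_1 = 0
Determinant D = (0.006333)(0.2011) - (-0.005)(-0.005) = 0.001248
V_1 = [(0.01333)(0.2011) - (-0.005)(0)]/D = 2.147 V
V_2 = [(0.006333)(0) - (0.01333)(-0.005)]/D = 0.0534 V
I_R3 = (V_2 - V_3)/R3 = (0.0534 - 0)/5.1 = 0.01047 A
|I_R3| = 0.01047 A

Final answer: |I_R3| = 0.01047 A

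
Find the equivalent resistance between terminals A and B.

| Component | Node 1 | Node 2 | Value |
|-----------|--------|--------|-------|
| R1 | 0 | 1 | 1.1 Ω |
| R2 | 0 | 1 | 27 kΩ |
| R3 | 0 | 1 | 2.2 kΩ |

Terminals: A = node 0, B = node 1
Reduce the network between node 0 (A) and node 1 (B) by series/parallel combination:
  Rp1 = R1 ‖ R2 ‖ R3 (parallel, all between nodes 0 and 1) = 1/(1/1.1 + 1/27000 + 1/2200) = 1.099 Ω
R_eq = 1.099 Ω

Final answer: 1.099 Ω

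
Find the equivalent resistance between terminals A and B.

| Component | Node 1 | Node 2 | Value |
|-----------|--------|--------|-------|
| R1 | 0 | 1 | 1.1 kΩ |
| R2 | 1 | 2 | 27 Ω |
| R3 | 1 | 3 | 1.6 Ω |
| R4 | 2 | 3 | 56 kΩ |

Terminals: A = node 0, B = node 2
Reduce the network between node 0 (A) and node 2 (B) by series/parallel combination:
  Rs1 = R3 + R4 (series, joined only at node 3) = 1.6 + 56000 = 56000 Ω
  Rp1 = R2 ‖ Rs1 (parallel, both between nodes 1 and 2) = 1/(1/27 + 1/56000) = 26.99 Ω
  Rs2 = R1 + Rp1 (series, joined only at node 1) = 1100 + 26.99 = 1127 Ω
R_eq = 1.127 kΩ

Final answer: 1.127 kΩ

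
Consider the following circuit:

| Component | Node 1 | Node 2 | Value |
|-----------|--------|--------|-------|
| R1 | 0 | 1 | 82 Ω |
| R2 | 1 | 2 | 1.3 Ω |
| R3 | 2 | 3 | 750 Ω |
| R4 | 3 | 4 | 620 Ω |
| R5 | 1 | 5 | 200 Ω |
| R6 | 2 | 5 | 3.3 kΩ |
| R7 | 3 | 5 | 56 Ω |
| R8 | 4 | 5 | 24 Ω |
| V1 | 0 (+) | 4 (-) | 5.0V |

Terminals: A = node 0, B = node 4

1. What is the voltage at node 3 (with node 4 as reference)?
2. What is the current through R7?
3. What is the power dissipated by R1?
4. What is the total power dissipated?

Nodal analysis, taking node 4 as the 0 V reference.
Source V1 fixes V_0 = 5 V.
KCL at each unknown node (sum of currents leaving = 0; resistances in Ω):
  Node 1: (V_1 - 5)/82 + (V_1 - V_2)/1.3 + (V_1 - V_5)/200 = 0
  Node 2: (V_2 - V_1)/1.3 + (V_2 - V_3)/750 + (V_2 - V_5)/3300 = 0
  Node 3: (V_3 - V_2)/750 + (V_3 - 0)/620 + (V_3 - V_5)/56 = 0
  Node 5: (V_5 - V_1)/200 + (V_5 - V_2)/3300 + (V_5 - V_3)/56 + (V_5 - 0)/24 = 0
Collecting terms (coefficients in siemens):
  0.7864·V_1 - 0.7692·V_2 - 0.005·V_5 = 0.06098
  0.7709·V_2 - 0.7692·V_1 - 0.001333·V_3 - 0.000303·V_5 = 0
  0.0208·V_3 - 0.001333·V_2 - 0.01786·V_5 = 0
  0.06483·V_5 - 0.005·V_1 - 0.000303·V_2 - 0.01786·V_3 = 0
Solving these 4 simultaneous equations (Gaussian elimination) gives:
  V_1 = 3.406 V, V_2 = 3.4 V, V_3 = 0.5985 V, V_5 = 0.4434 V
Part 1:
  Read off the nodal solution: V_3 = 0.5985 V
Part 2:
  I_R7 = (V_3 - V_5)/R7 = (0.5985 - 0.4434)/56 = 0.00277 A
  Magnitude: I_R7 = 0.00277 A
Part 3:
  I_R1 = (V_0 - V_1)/R1 = (5 - 3.406)/82 = 0.01944 A
  P_R1 = I_R1² × R1 = (0.01944)² × 82 = 0.031 W
Part 4:
  Power in each resistor, P = (ΔV)²/R:
    P_R1 = (5 - 3.406)²/82 = 0.031 W
    P_R2 = (3.406 - 3.4)²/1.3 = 0.00002788 W
    P_R3 = (3.4 - 0.5985)²/750 = 0.01046 W
    P_R4 = (0.5985 - 0)²/620 = 0.0005778 W
    P_R5 = (3.406 - 0.4434)²/200 = 0.04388 W
    P_R6 = (3.4 - 0.4434)²/3300 = 0.002648 W
    P_R7 = (0.5985 - 0.4434)²/56 = 0.0004295 W
    P_R8 = (0 - 0.4434)²/24 = 0.008193 W
  P_total = P_R1 + P_R2 + P_R3 + P_R4 + P_R5 + P_R6 + P_R7 + P_R8 = 0.09721 W

Final answers:
1. V_3 = 0.5985 V
2. I_R7 = 0.00277 A
3. P_R1 = 0.031 W
4. P_total = 0.09721 W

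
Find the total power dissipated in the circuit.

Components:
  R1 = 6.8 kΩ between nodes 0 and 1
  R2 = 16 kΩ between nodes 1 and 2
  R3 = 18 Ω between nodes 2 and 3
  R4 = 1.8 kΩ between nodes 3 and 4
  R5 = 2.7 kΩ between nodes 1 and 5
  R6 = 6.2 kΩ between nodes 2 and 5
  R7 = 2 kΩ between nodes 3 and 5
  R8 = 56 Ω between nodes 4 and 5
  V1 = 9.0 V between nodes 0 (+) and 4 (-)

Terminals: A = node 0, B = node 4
Nodal analysis, taking node 4 as the 0 V reference.
Source V1 fixes V_0 = 9 V.
KCL at each unknown node (sum of currents leaving = 0; resistances in Ω):
  Node 1: (V_1 - 9)/6800 + (V_1 - V_2)/16000 + (V_1 - V_5)/2700 = 0
  Node 2: (V_2 - V_1)/16000 + (V_2 - V_3)/18 + (V_2 - V_5)/6200 = 0
  Node 3: (V_3 - V_2)/18 + (V_3 - 0)/1800 + (V_3 - V_5)/2000 = 0
  Node 5: (V_5 - V_1)/2700 + (V_5 - V_2)/6200 + (V_5 - V_3)/2000 + (V_5 - 0)/56 = 0
Collecting terms (coefficients in siemens):
  0.0005799·V_1 - 0.0000625·V_2 - 0.0003704·V_5 = 0.001324
  0.05578·V_2 - 0.0000625·V_1 - 0.05556·V_3 - 0.0001613·V_5 = 0
  0.05661·V_3 - 0.05556·V_2 - 0.0005·V_5 = 0
  0.01889·V_5 - 0.0003704·V_1 - 0.0001613·V_2 - 0.0005·V_3 = 0
Solving these 4 simultaneous equations (Gaussian elimination) gives:
  V_1 = 2.33 V, V_2 = 0.1418 V, V_3 = 0.1396 V, V_5 = 0.05059 V
Power in each resistor, P = (ΔV)²/R:
  P_R1 = (9 - 2.33)²/6800 = 0.006543 W
  P_R2 = (2.33 - 0.1418)²/16000 = 0.0002992 W
  P_R3 = (0.1418 - 0.1396)²/18 = 0.0000002681 W
  P_R4 = (0.1396 - 0)²/1800 = 0.00001082 W
  P_R5 = (2.33 - 0.05059)²/2700 = 0.001924 W
  P_R6 = (0.1418 - 0.05059)²/6200 = 0.000001341 W
  P_R7 = (0.1396 - 0.05059)²/2000 = 0.00000396 W
  P_R8 = (0 - 0.05059)²/56 = 0.0000457 W
P_total = P_R1 + P_R2 + P_R3 + P_R4 + P_R5 + P_R6 + P_R7 + P_R8 = 0.008828 W

Final answer: 0.008828 W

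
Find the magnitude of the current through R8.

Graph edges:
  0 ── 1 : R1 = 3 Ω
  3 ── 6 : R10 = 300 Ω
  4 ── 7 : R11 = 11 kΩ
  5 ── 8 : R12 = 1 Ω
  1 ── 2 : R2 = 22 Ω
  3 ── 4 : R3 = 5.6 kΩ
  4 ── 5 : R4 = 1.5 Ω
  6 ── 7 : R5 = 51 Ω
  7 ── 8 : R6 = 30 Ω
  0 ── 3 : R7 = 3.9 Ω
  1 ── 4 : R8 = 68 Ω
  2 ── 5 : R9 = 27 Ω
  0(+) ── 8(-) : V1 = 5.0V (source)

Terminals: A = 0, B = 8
Nodal analysis, taking node 8 as the 0 V reference.
Source V1 fixes V_0 = 5 V.
KCL at each unknown node (sum of currents leaving = 0; resistances in Ω):
  Node 1: (V_1 - 5)/3 + (V_1 - V_2)/22 + (V_1 - V_4)/68 = 0
  Node 2: (V_2 - V_1)/22 + (V_2 - V_5)/27 = 0
  Node 3: (V_3 - V_4)/5600 + (V_3 - 5)/3.9 + (V_3 - V_6)/300 = 0
  Node 4: (V_4 - V_3)/5600 + (V_4 - V_5)/1.5 + (V_4 - V_1)/68 + (V_4 - V_7)/11000 = 0
  Node 5: (V_5 - V_4)/1.5 + (V_5 - V_2)/27 + (V_5 - 0)/1 = 0
  Node 6: (V_6 - V_7)/51 + (V_6 - V_3)/300 = 0
  Node 7: (V_7 - V_6)/51 + (V_7 - 0)/30 + (V_7 - V_4)/11000 = 0
Collecting terms (coefficients in siemens):
  0.3935·V_1 - 0.04545·V_2 - 0.01471·V_4 = 1.667
  0.08249·V_2 - 0.04545·V_1 - 0.03704·V_5 = 0
  0.2599·V_3 - 0.0001786·V_4 - 0.003333·V_6 = 1.282
  0.6816·V_4 - 0.01471·V_1 - 0.0001786·V_3 - 0.6667·V_5 - 0.00009091·V_7 = 0
  1.704·V_5 - 0.03704·V_2 - 0.6667·V_4 = 0
  0.02294·V_6 - 0.003333·V_3 - 0.01961·V_7 = 0
  0.05303·V_7 - 0.00009091·V_4 - 0.01961·V_6 = 0
Solving these 7 simultaneous equations (Gaussian elimination) gives:
  V_1 = 4.542 V, V_2 = 2.572 V, V_3 = 4.946 V, V_4 = 0.2495 V
  V_5 = 0.1535 V, V_6 = 1.051 V, V_7 = 0.3891 V
I_R8 = (V_1 - V_4)/R8 = (4.542 - 0.2495)/68 = 0.06312 A
|I_R8| = 0.06312 A

Final answer: |I_R8| = 0.06312 A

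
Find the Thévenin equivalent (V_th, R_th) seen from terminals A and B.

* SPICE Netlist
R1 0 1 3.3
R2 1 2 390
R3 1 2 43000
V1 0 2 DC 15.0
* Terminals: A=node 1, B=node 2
Step 1 — V_th is the open-circuit voltage V_A - V_B (nothing connected across the terminals).
Nodal analysis, taking node 2 as the 0 V reference.
Source V1 fixes V_0 = 15 V.
KCL at each unknown node (sum of currents leaving = 0; resistances in Ω):
  Node 1: (V_1 - 15)/3.3 + (V_1 - 0)/390 + (V_1 - 0)/43000 = 0
Collecting terms: 0.3056 × V_1 = 4.545  =>  V_1 = 14.87 V
V_th = V_1 - V_2 = 14.87 - 0 = 14.87 V
Step 2 — R_th: zero the source — replace V1 by a short circuit (node 2 merges into node 0) — and find the resistance seen between A (node 1) and B (node 0).
Reduce the network between node 1 (A) and node 0 (B) by series/parallel combination:
  Rp1 = R1 ‖ R2 ‖ R3 (parallel, all between nodes 0 and 1) = 1/(1/3.3 + 1/390 + 1/43000) = 3.272 Ω
R_th = 3.272 Ω

Final answer: V_th = 14.87 V, R_th = 3.272 Ω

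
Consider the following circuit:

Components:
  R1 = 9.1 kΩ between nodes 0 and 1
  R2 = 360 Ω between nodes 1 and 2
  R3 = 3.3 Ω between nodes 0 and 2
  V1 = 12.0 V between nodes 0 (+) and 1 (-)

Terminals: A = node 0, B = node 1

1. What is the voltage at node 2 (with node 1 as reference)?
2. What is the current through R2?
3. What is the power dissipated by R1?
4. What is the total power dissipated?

Nodal analysis, taking node 1 as the 0 V reference.
Source V1 fixes V_0 = 12 V.
KCL at each unknown node (sum of currents leaving = 0; resistances in Ω):
  Node 2: (V_2 - 0)/360 + (V_2 - 12)/3.3 = 0
Collecting terms: 0.3058 × V_2 = 3.636  =>  V_2 = 11.89 V
Part 1:
  Read off the nodal solution: V_2 = 11.89 V
Part 2:
  I_R2 = (V_1 - V_2)/R2 = (0 - 11.89)/360 = -0.03303 A
  Magnitude: I_R2 = 0.03303 A
Part 3:
  I_R1 = (V_0 - V_1)/R1 = (12 - 0)/9100 = 0.001319 A
  P_R1 = I_R1² × R1 = (0.001319)² × 9100 = 0.01582 W
Part 4:
  Power in each resistor, P = (ΔV)²/R:
    P_R1 = (12 - 0)²/9100 = 0.01582 W
    P_R2 = (0 - 11.89)²/360 = 0.3928 W
    P_R3 = (12 - 11.89)²/3.3 = 0.0036 W
  P_total = P_R1 + P_R2 + P_R3 = 0.4122 W

Final answers:
1. V_2 = 11.89 V
2. I_R2 = 0.03303 A
3. P_R1 = 0.01582 W
4. P_total = 0.4122 W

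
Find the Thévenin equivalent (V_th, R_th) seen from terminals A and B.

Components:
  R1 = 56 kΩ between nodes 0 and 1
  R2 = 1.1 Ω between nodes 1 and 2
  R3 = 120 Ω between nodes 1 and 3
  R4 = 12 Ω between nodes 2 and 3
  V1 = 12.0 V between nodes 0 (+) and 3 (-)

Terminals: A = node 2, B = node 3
Step 1 — V_th is the open-circuit voltage V_A - V_B (nothing connected across the terminals).
Nodal analysis, taking node 3 as the 0 V reference.
Source V1 fixes V_0 = 12 V.
KCL at each unknown node (sum of currents leaving = 0; resistances in Ω):
  Node 1: (V_1 - 12)/56000 + (V_1 - V_2)/1.1 + (V_1 - 0)/120 = 0
  Node 2: (V_2 - V_1)/1.1 + (V_2 - 0)/12 = 0
Collecting terms (coefficients in siemens):
  0.9174·V_1 - 0.9091·V_2 = 0.0002143
  0.9924·V_2 - 0.9091·V_1 = 0
Determinant D = (0.9174)(0.9924) - (-0.9091)(-0.9091) = 0.08405
V_1 = [(0.0002143)(0.9924) - (-0.9091)(0)]/D = 0.00253 V
V_2 = [(0.9174)(0) - (0.0002143)(-0.9091)]/D = 0.002318 V
V_th = V_2 - V_3 = 0.002318 - 0 = 0.002318 V
Step 2 — R_th: zero the source — replace V1 by a short circuit (node 3 merges into node 0) — and find the resistance seen between A (node 2) and B (node 0).
Reduce the network between node 2 (A) and node 0 (B) by series/parallel combination:
  Rp1 = R1 ‖ R3 (parallel, both between nodes 0 and 1) = 1/(1/56000 + 1/120) = 119.7 Ω
  Rs1 = R2 + Rp1 (series, joined only at node 1) = 1.1 + 119.7 = 120.8 Ω
  Rp2 = R4 ‖ Rs1 (parallel, both between nodes 0 and 2) = 1/(1/12 + 1/120.8) = 10.92 Ω
R_th = 10.92 Ω

Final answer: V_th = 0.002318 V, R_th = 10.92 Ω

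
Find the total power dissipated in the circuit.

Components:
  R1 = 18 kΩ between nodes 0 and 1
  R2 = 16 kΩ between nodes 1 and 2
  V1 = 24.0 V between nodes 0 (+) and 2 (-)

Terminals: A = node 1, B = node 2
Nodal analysis, taking node 2 as the 0 V reference.
Source V1 fixes V_0 = 24 V.
KCL at each unknown node (sum of currents leaving = 0; resistances in Ω):
  Node 1: (V_1 - 24)/18000 + (V_1 - 0)/16000 = 0
Collecting terms: 0.0001181 × V_1 = 0.001333  =>  V_1 = 11.29 V
Power in each resistor, P = (ΔV)²/R:
  P_R1 = (24 - 11.29)²/18000 = 0.008969 W
  P_R2 = (11.29 - 0)²/16000 = 0.007972 W
P_total = P_R1 + P_R2 = 0.01694 W

Final answer: 0.01694 W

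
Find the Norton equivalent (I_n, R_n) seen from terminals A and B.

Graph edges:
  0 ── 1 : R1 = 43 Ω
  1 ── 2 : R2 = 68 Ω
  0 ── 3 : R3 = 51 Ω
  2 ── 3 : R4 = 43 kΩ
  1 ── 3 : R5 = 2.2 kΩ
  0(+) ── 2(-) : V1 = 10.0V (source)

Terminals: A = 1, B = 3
Find the Thévenin equivalent first; then I_n = V_th/R_th and R_n = R_th.
Step 1 — V_th is the open-circuit voltage V_A - V_B (nothing connected across the terminals).
Nodal analysis, taking node 2 as the 0 V reference.
Source V1 fixes V_0 = 10 V.
KCL at each unknown node (sum of currents leaving = 0; resistances in Ω):
  Node 1: (V_1 - 10)/43 + (V_1 - 0)/68 + (V_1 - V_3)/2200 = 0
  Node 3: (V_3 - 10)/51 + (V_3 - 0)/43000 + (V_3 - V_1)/2200 = 0
Collecting terms (coefficients in siemens):
  0.03842·V_1 - 0.0004545·V_3 = 0.2326
  0.02009·V_3 - 0.0004545·V_1 = 0.1961
Determinant D = (0.03842)(0.02009) - (-0.0004545)(-0.0004545) = 0.0007714
V_1 = [(0.2326)(0.02009) - (-0.0004545)(0.1961)]/D = 6.171 V
V_3 = [(0.03842)(0.1961) - (0.2326)(-0.0004545)]/D = 9.902 V
V_th = V_1 - V_3 = 6.171 - 9.902 = -3.731 V
Step 2 — R_th: zero the source — replace V1 by a short circuit (node 2 merges into node 0) — and find the resistance seen between A (node 1) and B (node 3).
Reduce the network between node 1 (A) and node 3 (B) by series/parallel combination:
  Rp1 = R1 ‖ R2 (parallel, both between nodes 0 and 1) = 1/(1/43 + 1/68) = 26.34 Ω
  Rp2 = R3 ‖ R4 (parallel, both between nodes 0 and 3) = 1/(1/51 + 1/43000) = 50.94 Ω
  Rs1 = Rp1 + Rp2 (series, joined only at node 0) = 26.34 + 50.94 = 77.28 Ω
  Rp3 = R5 ‖ Rs1 (parallel, both between nodes 1 and 3) = 1/(1/2200 + 1/77.28) = 74.66 Ω
R_th = 74.66 Ω
I_n = V_th/R_th = -3.731/74.66 = -0.04997 A, and R_n = R_th = 74.66 Ω

Final answer: I_n = -0.04997 A, R_n = 74.66 Ω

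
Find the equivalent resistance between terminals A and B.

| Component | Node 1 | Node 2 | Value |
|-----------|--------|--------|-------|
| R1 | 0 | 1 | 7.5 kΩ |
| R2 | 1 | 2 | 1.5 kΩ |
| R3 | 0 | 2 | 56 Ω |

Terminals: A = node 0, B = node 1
Reduce the network between node 0 (A) and node 1 (B) by series/parallel combination:
  Rs1 = R3 + R2 (series, joined only at node 2) = 56 + 1500 = 1556 Ω
  Rp1 = R1 ‖ Rs1 (parallel, both between nodes 0 and 1) = 1/(1/7500 + 1/1556) = 1289 Ω
R_eq = 1.289 kΩ

Final answer: 1.289 kΩ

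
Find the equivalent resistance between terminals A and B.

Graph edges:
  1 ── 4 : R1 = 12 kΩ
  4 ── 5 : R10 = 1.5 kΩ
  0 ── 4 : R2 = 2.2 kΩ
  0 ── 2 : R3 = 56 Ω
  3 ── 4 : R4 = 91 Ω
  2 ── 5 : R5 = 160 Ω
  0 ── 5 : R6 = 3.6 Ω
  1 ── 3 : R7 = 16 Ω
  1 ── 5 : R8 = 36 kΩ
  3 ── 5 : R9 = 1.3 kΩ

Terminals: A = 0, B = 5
The network is not a plain series/parallel combination. Inject a 1 A test current into terminal A (node 0) and return it from terminal B (node 5); then R_eq = V_A / (1 A).
Nodal analysis, taking node 5 as the 0 V reference.
Current source I_test pushes 1 A into node 0 and draws it out of node 5.
KCL at each unknown node (sum of currents leaving = 0; resistances in Ω):
  Node 0: (V_0 - V_4)/2200 + (V_0 - V_2)/56 + (V_0 - 0)/3.6 - 1 = 0
  Node 1: (V_1 - V_4)/12000 + (V_1 - V_3)/16 + (V_1 - 0)/36000 = 0
  Node 2: (V_2 - V_0)/56 + (V_2 - 0)/160 = 0
  Node 3: (V_3 - V_1)/16 + (V_3 - V_4)/91 + (V_3 - 0)/1300 = 0
  Node 4: (V_4 - V_0)/2200 + (V_4 - V_1)/12000 + (V_4 - V_3)/91 + (V_4 - 0)/1500 = 0
Collecting terms (coefficients in siemens):
  0.2961·V_0 - 0.01786·V_2 - 0.0004545·V_4 = 1
  0.06261·V_1 - 0.0625·V_3 - 0.00008333·V_4 = 0
  0.02411·V_2 - 0.01786·V_0 = 0
  0.07426·V_3 - 0.0625·V_1 - 0.01099·V_4 = 0
  0.01219·V_4 - 0.0004545·V_0 - 0.00008333·V_1 - 0.01099·V_3 = 0
Solving these 5 simultaneous equations (Gaussian elimination) gives:
  V_0 = 3.537 V, V_1 = 0.8039 V, V_2 = 2.62 V, V_3 = 0.8042 V
  V_4 = 0.8621 V
R_eq = V_0 / 1 A = 3.537 Ω

Final answer: 3.537 Ω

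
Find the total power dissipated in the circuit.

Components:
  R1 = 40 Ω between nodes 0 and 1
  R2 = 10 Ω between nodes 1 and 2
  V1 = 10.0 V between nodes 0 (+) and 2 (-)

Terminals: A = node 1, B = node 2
Nodal analysis, taking node 2 as the 0 V reference.
Source V1 fixes V_0 = 10 V.
KCL at each unknown node (sum of currents leaving = 0; resistances in Ω):
  Node 1: (V_1 - 10)/40 + (V_1 - 0)/10 = 0
Collecting terms: 0.125 × V_1 = 0.25  =>  V_1 = 2 V
Power in each resistor, P = (ΔV)²/R:
  P_R1 = (10 - 2)²/40 = 1.6 W
  P_R2 = (2 - 0)²/10 = 0.4 W
P_total = P_R1 + P_R2 = 2 W

Final answer: 2 W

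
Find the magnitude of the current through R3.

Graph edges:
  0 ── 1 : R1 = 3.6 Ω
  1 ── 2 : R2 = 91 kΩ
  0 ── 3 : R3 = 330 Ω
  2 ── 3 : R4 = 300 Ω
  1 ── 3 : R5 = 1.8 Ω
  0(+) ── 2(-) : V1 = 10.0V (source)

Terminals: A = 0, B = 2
Nodal analysis, taking node 2 as the 0 V reference.
Source V1 fixes V_0 = 10 V.
KCL at each unknown node (sum of currents leaving = 0; resistances in Ω):
  Node 1: (V_1 - 10)/3.6 + (V_1 - 0)/91000 + (V_1 - V_3)/1.8 = 0
  Node 3: (V_3 - 10)/330 + (V_3 - 0)/300 + (V_3 - V_1)/1.8 = 0
Collecting terms (coefficients in siemens):
  0.8333·V_1 - 0.5556·V_3 = 2.778
  0.5619·V_3 - 0.5556·V_1 = 0.0303
Determinant D = (0.8333)(0.5619) - (-0.5556)(-0.5556) = 0.1596
V_1 = [(2.778)(0.5619) - (-0.5556)(0.0303)]/D = 9.884 V
V_3 = [(0.8333)(0.0303) - (2.778)(-0.5556)]/D = 9.826 V
I_R3 = (V_0 - V_3)/R3 = (10 - 9.826)/330 = 0.0005285 A
|I_R3| = 0.0005285 A

Final answer: |I_R3| = 0.0005285 A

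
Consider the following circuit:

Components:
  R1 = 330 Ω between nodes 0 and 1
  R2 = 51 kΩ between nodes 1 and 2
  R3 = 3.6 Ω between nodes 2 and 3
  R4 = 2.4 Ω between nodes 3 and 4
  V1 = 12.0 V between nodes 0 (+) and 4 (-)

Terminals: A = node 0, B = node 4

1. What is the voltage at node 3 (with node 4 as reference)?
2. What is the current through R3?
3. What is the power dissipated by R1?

Nodal analysis, taking node 4 as the 0 V reference.
Source V1 fixes V_0 = 12 V.
KCL at each unknown node (sum of currents leaving = 0; resistances in Ω):
  Node 1: (V_1 - 12)/330 + (V_1 - V_2)/51000 = 0
  Node 2: (V_2 - V_1)/51000 + (V_2 - V_3)/3.6 = 0
  Node 3: (V_3 - V_2)/3.6 + (V_3 - 0)/2.4 = 0
Collecting terms (coefficients in siemens):
  0.00305·V_1 - 0.00001961·V_2 = 0.03636
  0.2778·V_2 - 0.00001961·V_1 - 0.2778·V_3 = 0
  0.6944·V_3 - 0.2778·V_2 = 0
Solving these 3 simultaneous equations (Gaussian elimination) gives:
  V_1 = 11.92 V, V_2 = 0.001403 V, V_3 = 0.000561 V
Part 1:
  Read off the nodal solution: V_3 = 0.000561 V
Part 2:
  I_R3 = (V_2 - V_3)/R3 = (0.001403 - 0.000561)/3.6 = 0.0002338 A
  Magnitude: I_R3 = 0.0002338 A
Part 3:
  I_R1 = (V_0 - V_1)/R1 = (12 - 11.92)/330 = 0.0002338 A
  P_R1 = I_R1² × R1 = (0.0002338)² × 330 = 0.00001803 W

Final answers:
1. V_3 = 0.000561 V
2. I_R3 = 0.0002338 A
3. P_R1 = 1.803e-05 W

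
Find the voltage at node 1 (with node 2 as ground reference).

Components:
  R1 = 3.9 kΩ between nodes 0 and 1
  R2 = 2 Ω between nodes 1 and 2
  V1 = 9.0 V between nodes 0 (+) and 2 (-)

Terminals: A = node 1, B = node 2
Nodal analysis, taking node 2 as the 0 V reference.
Source V1 fixes V_0 = 9 V.
KCL at each unknown node (sum of currents leaving = 0; resistances in Ω):
  Node 1: (V_1 - 9)/3900 + (V_1 - 0)/2 = 0
Collecting terms: 0.5003 × V_1 = 0.002308  =>  V_1 = 0.004613 V
The requested potential is V_1 = 0.004613 V.

Final answer: V_1 = 0.004613 V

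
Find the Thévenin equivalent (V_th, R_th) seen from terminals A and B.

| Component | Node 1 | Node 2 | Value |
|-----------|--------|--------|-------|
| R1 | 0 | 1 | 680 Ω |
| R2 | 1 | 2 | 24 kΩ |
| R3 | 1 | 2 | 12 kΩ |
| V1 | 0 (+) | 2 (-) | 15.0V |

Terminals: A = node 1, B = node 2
Step 1 — V_th is the open-circuit voltage V_A - V_B (nothing connected across the terminals).
Nodal analysis, taking node 2 as the 0 V reference.
Source V1 fixes V_0 = 15 V.
KCL at each unknown node (sum of currents leaving = 0; resistances in Ω):
  Node 1: (V_1 - 15)/680 + (V_1 - 0)/24000 + (V_1 - 0)/12000 = 0
Collecting terms: 0.001596 × V_1 = 0.02206  =>  V_1 = 13.82 V
V_th = V_1 - V_2 = 13.82 - 0 = 13.82 V
Step 2 — R_th: zero the source — replace V1 by a short circuit (node 2 merges into node 0) — and find the resistance seen between A (node 1) and B (node 0).
Reduce the network between node 1 (A) and node 0 (B) by series/parallel combination:
  Rp1 = R1 ‖ R2 ‖ R3 (parallel, all between nodes 0 and 1) = 1/(1/680 + 1/24000 + 1/12000) = 626.7 Ω
R_th = 626.7 Ω

Final answer: V_th = 13.82 V, R_th = 626.7 Ω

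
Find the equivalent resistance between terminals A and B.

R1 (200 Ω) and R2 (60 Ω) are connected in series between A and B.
Reduce the network between node 0 (A) and node 2 (B) by series/parallel combination:
  Rs1 = R1 + R2 (series, joined only at node 1) = 200 + 60 = 260 Ω
R_eq = 260 Ω

Final answer: 260 Ω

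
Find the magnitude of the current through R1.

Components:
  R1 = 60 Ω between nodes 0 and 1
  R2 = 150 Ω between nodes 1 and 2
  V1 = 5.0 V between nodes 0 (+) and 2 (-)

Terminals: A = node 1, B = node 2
Nodal analysis, taking node 2 as the 0 V reference.
Source V1 fixes V_0 = 5 V.
KCL at each unknown node (sum of currents leaving = 0; resistances in Ω):
  Node 1: (V_1 - 5)/60 + (V_1 - 0)/150 = 0
Collecting terms: 0.02333 × V_1 = 0.08333  =>  V_1 = 3.571 V
I_R1 = (V_0 - V_1)/R1 = (5 - 3.571)/60 = 0.02381 A
|I_R1| = 0.02381 A

Final answer: |I_R1| = 0.02381 A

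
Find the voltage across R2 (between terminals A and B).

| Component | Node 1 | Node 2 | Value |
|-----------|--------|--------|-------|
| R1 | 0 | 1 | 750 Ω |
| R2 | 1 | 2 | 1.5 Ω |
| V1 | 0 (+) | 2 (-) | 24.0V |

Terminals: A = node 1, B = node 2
R1 and R2 are in series across V1 (node 0 → node 1 → node 2), and the output A–B is taken across R2, so this is a voltage divider.
Series current: I = V1/(R1 + R2) = 24/(750 + 1.5) = 24/751.5 = 0.03194 A
V_R2 = I × R2 = V1 × R2/(R1 + R2) = 24 × 1.5/751.5 = 0.0479 V

Final answer: 0.0479 V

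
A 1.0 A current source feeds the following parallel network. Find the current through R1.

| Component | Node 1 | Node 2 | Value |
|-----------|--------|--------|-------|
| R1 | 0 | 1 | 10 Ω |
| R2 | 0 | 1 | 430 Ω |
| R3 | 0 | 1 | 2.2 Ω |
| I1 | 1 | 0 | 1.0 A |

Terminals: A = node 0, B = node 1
All resistors sit directly between nodes 0 and 1, so they are in parallel and share one voltage V; the full source current 1 A splits among them.
1/R_par = 1/10 + 1/430 + 1/2.2 = 0.5569 S  =>  R_par = 1.796 Ω
V = I × R_par = 1 × 1.796 = 1.796 V
I_R1 = V/R1 = 1.796/10 = 0.1796 A

Final answer: 0.1796 A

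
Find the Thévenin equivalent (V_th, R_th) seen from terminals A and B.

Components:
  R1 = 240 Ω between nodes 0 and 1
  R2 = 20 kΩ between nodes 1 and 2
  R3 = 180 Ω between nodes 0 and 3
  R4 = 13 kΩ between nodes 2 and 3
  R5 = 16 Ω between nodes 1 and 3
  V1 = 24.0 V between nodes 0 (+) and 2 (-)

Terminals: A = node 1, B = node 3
Step 1 — V_th is the open-circuit voltage V_A - V_B (nothing connected across the terminals).
Nodal analysis, taking node 2 as the 0 V reference.
Source V1 fixes V_0 = 24 V.
KCL at each unknown node (sum of currents leaving = 0; resistances in Ω):
  Node 1: (V_1 - 24)/240 + (V_1 - 0)/20000 + (V_1 - V_3)/16 = 0
  Node 3: (V_3 - 24)/180 + (V_3 - 0)/13000 + (V_3 - V_1)/16 = 0
Collecting terms (coefficients in siemens):
  0.06672·V_1 - 0.0625·V_3 = 0.1
  0.06813·V_3 - 0.0625·V_1 = 0.1333
Determinant D = (0.06672)(0.06813) - (-0.0625)(-0.0625) = 0.0006393
V_1 = [(0.1)(0.06813) - (-0.0625)(0.1333)]/D = 23.69 V
V_3 = [(0.06672)(0.1333) - (0.1)(-0.0625)]/D = 23.69 V
V_th = V_1 - V_3 = 23.69 - 23.69 = 0.001604 V
Step 2 — R_th: zero the source — replace V1 by a short circuit (node 2 merges into node 0) — and find the resistance seen between A (node 1) and B (node 3).
Reduce the network between node 1 (A) and node 3 (B) by series/parallel combination:
  Rp1 = R1 ‖ R2 (parallel, both between nodes 0 and 1) = 1/(1/240 + 1/20000) = 237.2 Ω
  Rp2 = R3 ‖ R4 (parallel, both between nodes 0 and 3) = 1/(1/180 + 1/13000) = 177.5 Ω
  Rs1 = Rp1 + Rp2 (series, joined only at node 0) = 237.2 + 177.5 = 414.7 Ω
  Rp3 = R5 ‖ Rs1 (parallel, both between nodes 1 and 3) = 1/(1/16 + 1/414.7) = 15.41 Ω
R_th = 15.41 Ω

Final answer: V_th = 0.001604 V, R_th = 15.41 Ω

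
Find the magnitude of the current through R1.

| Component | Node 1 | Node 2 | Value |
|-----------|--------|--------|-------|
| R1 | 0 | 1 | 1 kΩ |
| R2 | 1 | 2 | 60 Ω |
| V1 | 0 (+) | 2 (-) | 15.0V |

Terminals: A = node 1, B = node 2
Nodal analysis, taking node 2 as the 0 V reference.
Source V1 fixes V_0 = 15 V.
KCL at each unknown node (sum of currents leaving = 0; resistances in Ω):
  Node 1: (V_1 - 15)/1000 + (V_1 - 0)/60 = 0
Collecting terms: 0.01767 × V_1 = 0.015  =>  V_1 = 0.8491 V
I_R1 = (V_0 - V_1)/R1 = (15 - 0.8491)/1000 = 0.01415 A
|I_R1| = 0.01415 A

Final answer: |I_R1| = 0.01415 A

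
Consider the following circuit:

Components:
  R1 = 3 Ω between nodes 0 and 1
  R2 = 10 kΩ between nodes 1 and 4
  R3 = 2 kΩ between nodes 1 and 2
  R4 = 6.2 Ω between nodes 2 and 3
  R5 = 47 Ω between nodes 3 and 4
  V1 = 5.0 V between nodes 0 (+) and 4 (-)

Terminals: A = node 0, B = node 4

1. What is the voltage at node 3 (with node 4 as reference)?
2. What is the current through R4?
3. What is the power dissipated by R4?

Nodal analysis, taking node 4 as the 0 V reference.
Source V1 fixes V_0 = 5 V.
KCL at each unknown node (sum of currents leaving = 0; resistances in Ω):
  Node 1: (V_1 - 5)/3 + (V_1 - 0)/10000 + (V_1 - V_2)/2000 = 0
  Node 2: (V_2 - V_1)/2000 + (V_2 - V_3)/6.2 = 0
  Node 3: (V_3 - V_2)/6.2 + (V_3 - 0)/47 = 0
Collecting terms (coefficients in siemens):
  0.3339·V_1 - 0.0005·V_2 = 1.667
  0.1618·V_2 - 0.0005·V_1 - 0.1613·V_3 = 0
  0.1826·V_3 - 0.1613·V_2 = 0
Solving these 3 simultaneous equations (Gaussian elimination) gives:
  V_1 = 4.991 V, V_2 = 0.1293 V, V_3 = 0.1143 V
Part 1:
  Read off the nodal solution: V_3 = 0.1143 V
Part 2:
  I_R4 = (V_2 - V_3)/R4 = (0.1293 - 0.1143)/6.2 = 0.002431 A
  Magnitude: I_R4 = 0.002431 A
Part 3:
  I_R4 = (V_2 - V_3)/R4 = (0.1293 - 0.1143)/6.2 = 0.002431 A
  P_R4 = I_R4² × R4 = (0.002431)² × 6.2 = 0.00003664 W

Final answers:
1. V_3 = 0.1143 V
2. I_R4 = 0.002431 A
3. P_R4 = 3.664e-05 W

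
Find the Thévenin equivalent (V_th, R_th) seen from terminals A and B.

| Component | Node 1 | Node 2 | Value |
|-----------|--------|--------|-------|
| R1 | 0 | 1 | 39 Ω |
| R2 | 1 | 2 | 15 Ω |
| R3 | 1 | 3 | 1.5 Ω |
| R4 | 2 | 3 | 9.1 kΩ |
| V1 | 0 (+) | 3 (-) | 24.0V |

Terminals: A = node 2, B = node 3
Step 1 — V_th is the open-circuit voltage V_A - V_B (nothing connected across the terminals).
Nodal analysis, taking node 3 as the 0 V reference.
Source V1 fixes V_0 = 24 V.
KCL at each unknown node (sum of currents leaving = 0; resistances in Ω):
  Node 1: (V_1 - 24)/39 + (V_1 - V_2)/15 + (V_1 - 0)/1.5 = 0
  Node 2: (V_2 - V_1)/15 + (V_2 - 0)/9100 = 0
Collecting terms (coefficients in siemens):
  0.759·V_1 - 0.06667·V_2 = 0.6154
  0.06678·V_2 - 0.06667·V_1 = 0
Determinant D = (0.759)(0.06678) - (-0.06667)(-0.06667) = 0.04624
V_1 = [(0.6154)(0.06678) - (-0.06667)(0)]/D = 0.8887 V
V_2 = [(0.759)(0) - (0.6154)(-0.06667)]/D = 0.8873 V
V_th = V_2 - V_3 = 0.8873 - 0 = 0.8873 V
Step 2 — R_th: zero the source — replace V1 by a short circuit (node 3 merges into node 0) — and find the resistance seen between A (node 2) and B (node 0).
Reduce the network between node 2 (A) and node 0 (B) by series/parallel combination:
  Rp1 = R1 ‖ R3 (parallel, both between nodes 0 and 1) = 1/(1/39 + 1/1.5) = 1.444 Ω
  Rs1 = R2 + Rp1 (series, joined only at node 1) = 15 + 1.444 = 16.44 Ω
  Rp2 = R4 ‖ Rs1 (parallel, both between nodes 0 and 2) = 1/(1/9100 + 1/16.44) = 16.41 Ω
R_th = 16.41 Ω

Final answer: V_th = 0.8873 V, R_th = 16.41 Ω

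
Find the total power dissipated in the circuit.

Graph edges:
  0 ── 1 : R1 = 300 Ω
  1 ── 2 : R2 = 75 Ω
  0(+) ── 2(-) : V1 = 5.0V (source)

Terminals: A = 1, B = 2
Nodal analysis, taking node 2 as the 0 V reference.
Source V1 fixes V_0 = 5 V.
KCL at each unknown node (sum of currents leaving = 0; resistances in Ω):
  Node 1: (V_1 - 5)/300 + (V_1 - 0)/75 = 0
Collecting terms: 0.01667 × V_1 = 0.01667  =>  V_1 = 1 V
Power in each resistor, P = (ΔV)²/R:
  P_R1 = (5 - 1)²/300 = 0.05333 W
  P_R2 = (1 - 0)²/75 = 0.01333 W
P_total = P_R1 + P_R2 = 0.06667 W

Final answer: 0.06667 W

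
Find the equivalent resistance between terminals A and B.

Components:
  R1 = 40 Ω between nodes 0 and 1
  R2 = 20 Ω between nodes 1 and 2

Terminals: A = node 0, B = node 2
Reduce the network between node 0 (A) and node 2 (B) by series/parallel combination:
  Rs1 = R1 + R2 (series, joined only at node 1) = 40 + 20 = 60 Ω
R_eq = 60 Ω

Final answer: 60 Ω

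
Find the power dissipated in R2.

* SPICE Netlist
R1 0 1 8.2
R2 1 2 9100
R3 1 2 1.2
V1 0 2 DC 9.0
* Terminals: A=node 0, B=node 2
Nodal analysis, taking node 2 as the 0 V reference.
Source V1 fixes V_0 = 9 V.
KCL at each unknown node (sum of currents leaving = 0; resistances in Ω):
  Node 1: (V_1 - 9)/8.2 + (V_1 - 0)/9100 + (V_1 - 0)/1.2 = 0
Collecting terms: 0.9554 × V_1 = 1.098  =>  V_1 = 1.149 V
I_R2 = (V_1 - V_2)/R2 = (1.149 - 0)/9100 = 0.0001262 A
P_R2 = I_R2² × R2 = (0.0001262)² × 9100 = 0.000145 W

Final answer: 0.000145 W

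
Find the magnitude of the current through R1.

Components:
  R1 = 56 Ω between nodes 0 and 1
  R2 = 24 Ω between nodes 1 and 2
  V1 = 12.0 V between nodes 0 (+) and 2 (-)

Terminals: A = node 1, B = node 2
Nodal analysis, taking node 2 as the 0 V reference.
Source V1 fixes V_0 = 12 V.
KCL at each unknown node (sum of currents leaving = 0; resistances in Ω):
  Node 1: (V_1 - 12)/56 + (V_1 - 0)/24 = 0
Collecting terms: 0.05952 × V_1 = 0.2143  =>  V_1 = 3.6 V
I_R1 = (V_0 - V_1)/R1 = (12 - 3.6)/56 = 0.15 A
|I_R1| = 0.15 A

Final answer: |I_R1| = 0.15 A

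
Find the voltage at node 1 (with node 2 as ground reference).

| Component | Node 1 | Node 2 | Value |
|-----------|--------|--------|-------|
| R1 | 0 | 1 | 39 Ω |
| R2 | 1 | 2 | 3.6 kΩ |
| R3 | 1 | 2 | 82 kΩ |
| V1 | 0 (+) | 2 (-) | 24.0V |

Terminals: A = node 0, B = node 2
Nodal analysis, taking node 2 as the 0 V reference.
Source V1 fixes V_0 = 24 V.
KCL at each unknown node (sum of currents leaving = 0; resistances in Ω):
  Node 1: (V_1 - 24)/39 + (V_1 - 0)/3600 + (V_1 - 0)/82000 = 0
Collecting terms: 0.02593 × V_1 = 0.6154  =>  V_1 = 23.73 V
The requested potential is V_1 = 23.73 V.

Final answer: V_1 = 23.73 V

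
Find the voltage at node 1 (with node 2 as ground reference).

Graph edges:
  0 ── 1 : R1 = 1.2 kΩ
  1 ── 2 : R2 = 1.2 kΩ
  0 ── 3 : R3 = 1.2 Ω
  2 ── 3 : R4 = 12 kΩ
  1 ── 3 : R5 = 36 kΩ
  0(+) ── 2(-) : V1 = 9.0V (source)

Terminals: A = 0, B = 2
Nodal analysis, taking node 2 as the 0 V reference.
Source V1 fixes V_0 = 9 V.
KCL at each unknown node (sum of currents leaving = 0; resistances in Ω):
  Node 1: (V_1 - 9)/1200 + (V_1 - 0)/1200 + (V_1 - V_3)/36000 = 0
  Node 3: (V_3 - 9)/1.2 + (V_3 - 0)/12000 + (V_3 - V_1)/36000 = 0
Collecting terms (coefficients in siemens):
  0.001694·V_1 - 0.00002778·V_3 = 0.0075
  0.8334·V_3 - 0.00002778·V_1 = 7.5
Determinant D = (0.001694)(0.8334) - (-0.00002778)(-0.00002778) = 0.001412
V_1 = [(0.0075)(0.8334) - (-0.00002778)(7.5)]/D = 4.574 V
V_3 = [(0.001694)(7.5) - (0.0075)(-0.00002778)]/D = 8.999 V
The requested potential is V_1 = 4.574 V.

Final answer: V_1 = 4.574 V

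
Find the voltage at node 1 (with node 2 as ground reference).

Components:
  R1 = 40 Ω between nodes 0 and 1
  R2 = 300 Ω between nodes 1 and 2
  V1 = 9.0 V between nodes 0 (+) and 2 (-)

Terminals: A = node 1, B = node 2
Nodal analysis, taking node 2 as the 0 V reference.
Source V1 fixes V_0 = 9 V.
KCL at each unknown node (sum of currents leaving = 0; resistances in Ω):
  Node 1: (V_1 - 9)/40 + (V_1 - 0)/300 = 0
Collecting terms: 0.02833 × V_1 = 0.225  =>  V_1 = 7.941 V
The requested potential is V_1 = 7.941 V.

Final answer: V_1 = 7.941 V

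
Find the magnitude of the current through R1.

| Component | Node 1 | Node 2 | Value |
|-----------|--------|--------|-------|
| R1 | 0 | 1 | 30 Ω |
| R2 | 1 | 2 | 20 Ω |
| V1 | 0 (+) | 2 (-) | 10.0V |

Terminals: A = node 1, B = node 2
Nodal analysis, taking node 2 as the 0 V reference.
Source V1 fixes V_0 = 10 V.
KCL at each unknown node (sum of currents leaving = 0; resistances in Ω):
  Node 1: (V_1 - 10)/30 + (V_1 - 0)/20 = 0
Collecting terms: 0.08333 × V_1 = 0.3333  =>  V_1 = 4 V
I_R1 = (V_0 - V_1)/R1 = (10 - 4)/30 = 0.2 A
|I_R1| = 0.2 A

Final answer: |I_R1| = 0.2 A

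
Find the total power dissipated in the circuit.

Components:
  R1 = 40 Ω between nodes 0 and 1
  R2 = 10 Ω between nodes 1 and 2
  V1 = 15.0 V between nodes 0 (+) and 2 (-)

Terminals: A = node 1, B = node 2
Nodal analysis, taking node 2 as the 0 V reference.
Source V1 fixes V_0 = 15 V.
KCL at each unknown node (sum of currents leaving = 0; resistances in Ω):
  Node 1: (V_1 - 15)/40 + (V_1 - 0)/10 = 0
Collecting terms: 0.125 × V_1 = 0.375  =>  V_1 = 3 V
Power in each resistor, P = (ΔV)²/R:
  P_R1 = (15 - 3)²/40 = 3.6 W
  P_R2 = (3 - 0)²/10 = 0.9 W
P_total = P_R1 + P_R2 = 4.5 W

Final answer: 4.5 W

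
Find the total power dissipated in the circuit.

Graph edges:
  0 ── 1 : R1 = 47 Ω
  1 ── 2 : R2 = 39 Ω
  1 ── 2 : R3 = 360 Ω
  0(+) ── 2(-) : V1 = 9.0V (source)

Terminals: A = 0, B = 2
Nodal analysis, taking node 2 as the 0 V reference.
Source V1 fixes V_0 = 9 V.
KCL at each unknown node (sum of currents leaving = 0; resistances in Ω):
  Node 1: (V_1 - 9)/47 + (V_1 - 0)/39 + (V_1 - 0)/360 = 0
Collecting terms: 0.0497 × V_1 = 0.1915  =>  V_1 = 3.853 V
Power in each resistor, P = (ΔV)²/R:
  P_R1 = (9 - 3.853)²/47 = 0.5636 W
  P_R2 = (3.853 - 0)²/39 = 0.3807 W
  P_R3 = (3.853 - 0)²/360 = 0.04124 W
P_total = P_R1 + P_R2 + P_R3 = 0.9855 W

Final answer: 0.9855 W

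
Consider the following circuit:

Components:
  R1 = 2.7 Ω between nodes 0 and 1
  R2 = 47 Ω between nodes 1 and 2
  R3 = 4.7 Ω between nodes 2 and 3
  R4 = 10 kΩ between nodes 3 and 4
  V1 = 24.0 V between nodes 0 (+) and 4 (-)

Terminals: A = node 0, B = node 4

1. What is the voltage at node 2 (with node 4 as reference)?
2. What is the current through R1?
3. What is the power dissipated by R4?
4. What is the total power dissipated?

Nodal analysis, taking node 4 as the 0 V reference.
Source V1 fixes V_0 = 24 V.
KCL at each unknown node (sum of currents leaving = 0; resistances in Ω):
  Node 1: (V_1 - 24)/2.7 + (V_1 - V_2)/47 = 0
  Node 2: (V_2 - V_1)/47 + (V_2 - V_3)/4.7 = 0
  Node 3: (V_3 - V_2)/4.7 + (V_3 - 0)/10000 = 0
Collecting terms (coefficients in siemens):
  0.3916·V_1 - 0.02128·V_2 = 8.889
  0.234·V_2 - 0.02128·V_1 - 0.2128·V_3 = 0
  0.2129·V_3 - 0.2128·V_2 = 0
Solving these 3 simultaneous equations (Gaussian elimination) gives:
  V_1 = 23.99 V, V_2 = 23.88 V, V_3 = 23.87 V
Part 1:
  Read off the nodal solution: V_2 = 23.88 V
Part 2:
  I_R1 = (V_0 - V_1)/R1 = (24 - 23.99)/2.7 = 0.002387 A
  Magnitude: I_R1 = 0.002387 A
Part 3:
  I_R4 = (V_3 - V_4)/R4 = (23.87 - 0)/10000 = 0.002387 A
  P_R4 = I_R4² × R4 = (0.002387)² × 10000 = 0.05698 W
Part 4:
  Power in each resistor, P = (ΔV)²/R:
    P_R1 = (24 - 23.99)²/2.7 = 0.00001538 W
    P_R2 = (23.99 - 23.88)²/47 = 0.0002678 W
    P_R3 = (23.88 - 23.87)²/4.7 = 0.00002678 W
    P_R4 = (23.87 - 0)²/10000 = 0.05698 W
  P_total = P_R1 + P_R2 + P_R3 + P_R4 = 0.05729 W

Final answers:
1. V_2 = 23.88 V
2. I_R1 = 0.002387 A
3. P_R4 = 0.05698 W
4. P_total = 0.05729 W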